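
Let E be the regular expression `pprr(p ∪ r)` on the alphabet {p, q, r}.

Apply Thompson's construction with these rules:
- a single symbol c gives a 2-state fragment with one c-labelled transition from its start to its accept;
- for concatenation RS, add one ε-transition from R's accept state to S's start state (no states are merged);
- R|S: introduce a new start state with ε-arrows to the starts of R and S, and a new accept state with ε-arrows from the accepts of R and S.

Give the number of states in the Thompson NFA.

Bottom-up over the parse tree:
Each of the 6 symbol leaves contributes a 2-state fragment.
  p ∪ r : 6 states
  pprr(p ∪ r) : 14 states

14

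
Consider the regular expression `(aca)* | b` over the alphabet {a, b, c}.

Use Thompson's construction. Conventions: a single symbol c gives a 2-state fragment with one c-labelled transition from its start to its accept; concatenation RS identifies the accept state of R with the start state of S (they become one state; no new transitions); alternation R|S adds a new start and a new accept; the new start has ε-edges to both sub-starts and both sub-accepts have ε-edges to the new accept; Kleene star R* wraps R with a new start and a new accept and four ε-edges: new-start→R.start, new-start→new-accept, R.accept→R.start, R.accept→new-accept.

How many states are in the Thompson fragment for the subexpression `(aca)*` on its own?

6

Fragment for `(aca)*`:
Each of the 3 symbol leaves contributes a 2-state fragment.
  aca — 4 states
  (aca)* — 6 states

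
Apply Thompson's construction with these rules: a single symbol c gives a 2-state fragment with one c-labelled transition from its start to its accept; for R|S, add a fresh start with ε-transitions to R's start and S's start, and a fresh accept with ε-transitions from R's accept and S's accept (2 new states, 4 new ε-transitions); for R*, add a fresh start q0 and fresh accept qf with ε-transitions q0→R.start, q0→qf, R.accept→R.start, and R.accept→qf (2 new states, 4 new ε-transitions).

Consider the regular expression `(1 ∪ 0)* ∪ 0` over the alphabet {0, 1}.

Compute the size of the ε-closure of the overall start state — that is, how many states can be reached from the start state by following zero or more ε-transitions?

Let C(F) = |ε-closure(F.start)| within fragment F, and note whether F accepts ε. Symbol fragments have C = 1 and do not accept ε. Then:
  1 ∪ 0 — new start ε-reaches every alternative's start; none of them accept ε, so the new accept is not reached: |ε-closure| = 1 + 1 + 1 = 3
  (1 ∪ 0)* — the star's fresh start ε-reaches both the body's start and the fresh accept: |ε-closure| = 2 + 3 = 5
  (1 ∪ 0)* ∪ 0 — new start ε-reaches every alternative's start; at least one alternative accepts ε, so the union's new accept is reached too: |ε-closure| = 1 + 5 + 1 + 1 = 8

8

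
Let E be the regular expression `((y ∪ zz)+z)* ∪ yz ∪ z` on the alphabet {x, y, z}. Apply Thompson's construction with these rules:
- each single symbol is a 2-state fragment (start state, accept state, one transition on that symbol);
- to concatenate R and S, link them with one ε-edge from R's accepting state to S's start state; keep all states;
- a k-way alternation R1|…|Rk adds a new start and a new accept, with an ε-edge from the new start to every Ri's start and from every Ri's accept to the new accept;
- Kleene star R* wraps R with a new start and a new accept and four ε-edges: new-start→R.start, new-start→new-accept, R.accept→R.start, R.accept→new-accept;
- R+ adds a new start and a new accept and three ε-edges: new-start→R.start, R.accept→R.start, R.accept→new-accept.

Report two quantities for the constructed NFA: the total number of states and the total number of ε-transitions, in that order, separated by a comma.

22, 20

Building bottom-up:
Each of the 7 symbol leaves contributes 2 states and 0 ε-transitions.
  zz → 4 states, 1 ε-transition
  y ∪ zz → 8 states, 5 ε-transitions
  (y ∪ zz)+ → 10 states, 8 ε-transitions
  (y ∪ zz)+z → 12 states, 9 ε-transitions
  ((y ∪ zz)+z)* → 14 states, 13 ε-transitions
  yz → 4 states, 1 ε-transition
  ((y ∪ zz)+z)* ∪ yz ∪ z → 22 states, 20 ε-transitions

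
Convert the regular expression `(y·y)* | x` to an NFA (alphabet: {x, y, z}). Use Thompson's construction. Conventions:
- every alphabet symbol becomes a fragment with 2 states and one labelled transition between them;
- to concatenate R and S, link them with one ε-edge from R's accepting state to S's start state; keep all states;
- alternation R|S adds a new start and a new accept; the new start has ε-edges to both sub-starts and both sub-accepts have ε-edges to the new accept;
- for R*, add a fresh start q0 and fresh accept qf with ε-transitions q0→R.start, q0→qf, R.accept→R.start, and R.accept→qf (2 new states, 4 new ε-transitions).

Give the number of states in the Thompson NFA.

Per subexpression:
Each of the 3 symbol leaves contributes a 2-state fragment.
  y·y → 4 states
  (y·y)* → 6 states
  (y·y)* | x → 10 states

10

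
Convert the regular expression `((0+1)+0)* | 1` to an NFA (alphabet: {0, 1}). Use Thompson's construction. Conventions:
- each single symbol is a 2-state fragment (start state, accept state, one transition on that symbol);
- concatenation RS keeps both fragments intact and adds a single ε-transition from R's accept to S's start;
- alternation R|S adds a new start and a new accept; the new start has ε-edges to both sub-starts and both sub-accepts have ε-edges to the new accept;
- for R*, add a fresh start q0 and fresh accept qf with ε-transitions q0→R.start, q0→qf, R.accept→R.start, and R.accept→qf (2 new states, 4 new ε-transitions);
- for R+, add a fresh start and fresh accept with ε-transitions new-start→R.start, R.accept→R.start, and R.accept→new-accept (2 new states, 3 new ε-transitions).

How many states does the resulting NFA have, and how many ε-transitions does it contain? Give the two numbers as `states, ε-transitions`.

Per subexpression:
Each of the 4 symbol leaves contributes 2 states and 0 ε-transitions.
  0+ : 4 states, 3 ε-transitions
  0+1 : 6 states, 4 ε-transitions
  (0+1)+ : 8 states, 7 ε-transitions
  (0+1)+0 : 10 states, 8 ε-transitions
  ((0+1)+0)* : 12 states, 12 ε-transitions
  ((0+1)+0)* | 1 : 16 states, 16 ε-transitions

16, 16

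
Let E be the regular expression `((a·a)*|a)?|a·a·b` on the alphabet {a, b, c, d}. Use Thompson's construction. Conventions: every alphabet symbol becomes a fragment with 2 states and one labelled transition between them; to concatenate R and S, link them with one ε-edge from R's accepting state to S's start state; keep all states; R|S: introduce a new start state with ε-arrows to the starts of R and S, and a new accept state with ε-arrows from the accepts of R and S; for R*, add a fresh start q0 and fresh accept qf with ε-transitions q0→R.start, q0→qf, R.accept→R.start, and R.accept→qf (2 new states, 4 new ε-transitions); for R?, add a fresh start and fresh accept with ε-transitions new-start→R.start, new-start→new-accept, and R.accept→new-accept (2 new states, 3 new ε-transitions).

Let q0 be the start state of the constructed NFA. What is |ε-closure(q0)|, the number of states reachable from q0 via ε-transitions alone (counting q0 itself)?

11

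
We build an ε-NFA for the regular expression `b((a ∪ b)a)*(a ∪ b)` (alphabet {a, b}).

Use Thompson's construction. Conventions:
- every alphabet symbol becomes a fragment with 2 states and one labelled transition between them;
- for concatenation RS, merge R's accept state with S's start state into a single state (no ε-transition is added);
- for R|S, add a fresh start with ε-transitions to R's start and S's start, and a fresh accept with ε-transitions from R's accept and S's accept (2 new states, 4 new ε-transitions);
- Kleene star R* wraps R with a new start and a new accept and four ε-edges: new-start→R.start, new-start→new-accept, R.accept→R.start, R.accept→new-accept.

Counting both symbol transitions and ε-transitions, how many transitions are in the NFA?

Bottom-up over the parse tree:
Each of the 6 symbol leaves contributes 1 transition (1 symbol, 0 ε).
  a ∪ b : 6 transitions (2 symbol, 4 ε)
  (a ∪ b)a : 7 transitions (3 symbol, 4 ε)
  ((a ∪ b)a)* : 11 transitions (3 symbol, 8 ε)
  a ∪ b : 6 transitions (2 symbol, 4 ε)
  b((a ∪ b)a)*(a ∪ b) : 18 transitions (6 symbol, 12 ε)

18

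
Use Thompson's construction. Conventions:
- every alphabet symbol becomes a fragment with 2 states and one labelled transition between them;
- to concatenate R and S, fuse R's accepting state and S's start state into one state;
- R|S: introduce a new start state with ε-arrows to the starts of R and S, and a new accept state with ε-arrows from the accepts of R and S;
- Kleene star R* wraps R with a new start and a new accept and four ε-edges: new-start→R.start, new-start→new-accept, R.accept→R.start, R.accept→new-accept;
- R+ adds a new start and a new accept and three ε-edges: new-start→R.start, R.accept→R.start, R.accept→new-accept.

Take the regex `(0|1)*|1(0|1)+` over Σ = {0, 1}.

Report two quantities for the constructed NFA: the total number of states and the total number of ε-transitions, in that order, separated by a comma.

Recursing over subexpressions:
Each of the 5 symbol leaves contributes 2 states and 0 ε-transitions.
  0|1 — 6 states, 4 ε-transitions
  (0|1)* — 8 states, 8 ε-transitions
  0|1 — 6 states, 4 ε-transitions
  (0|1)+ — 8 states, 7 ε-transitions
  1(0|1)+ — 9 states, 7 ε-transitions
  (0|1)*|1(0|1)+ — 19 states, 19 ε-transitions

19, 19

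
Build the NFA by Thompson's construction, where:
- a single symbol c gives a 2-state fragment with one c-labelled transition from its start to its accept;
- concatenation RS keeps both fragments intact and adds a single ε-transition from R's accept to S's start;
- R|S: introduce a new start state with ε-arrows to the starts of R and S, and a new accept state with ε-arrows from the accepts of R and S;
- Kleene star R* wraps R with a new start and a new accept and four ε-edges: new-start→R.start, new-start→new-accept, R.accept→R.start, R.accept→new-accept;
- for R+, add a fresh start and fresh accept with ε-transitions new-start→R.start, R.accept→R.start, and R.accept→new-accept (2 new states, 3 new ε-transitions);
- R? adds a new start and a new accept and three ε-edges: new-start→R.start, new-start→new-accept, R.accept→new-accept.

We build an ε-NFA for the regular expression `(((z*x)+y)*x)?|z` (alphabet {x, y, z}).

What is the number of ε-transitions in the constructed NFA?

21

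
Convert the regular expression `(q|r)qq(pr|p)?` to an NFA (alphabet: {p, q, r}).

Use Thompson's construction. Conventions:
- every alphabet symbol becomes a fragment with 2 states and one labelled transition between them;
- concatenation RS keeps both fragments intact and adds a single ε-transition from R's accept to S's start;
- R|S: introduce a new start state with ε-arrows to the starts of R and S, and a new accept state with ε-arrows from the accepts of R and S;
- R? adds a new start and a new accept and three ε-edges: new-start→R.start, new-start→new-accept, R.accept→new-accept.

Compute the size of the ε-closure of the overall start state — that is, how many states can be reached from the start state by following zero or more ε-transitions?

Let C(F) = |ε-closure(F.start)| within fragment F, and note whether F accepts ε. Symbol fragments have C = 1 and do not accept ε. Then:
  q|r : |ε-closure| = 1 + 1 + 1 = 3 (the new accept is not ε-reachable since no branch accepts ε)
  pr : same as the first factor's closure: |ε-closure| = 1
  pr|p : new start ε-reaches every alternative's start; none of them accept ε, so the new accept is not reached: |ε-closure| = 1 + 1 + 1 = 3
  (pr|p)? : |ε-closure| = 1 (new start) + 3 (body) + 1 (new accept, via ε) = 5
  (q|r)qq(pr|p)? : |ε-closure| equals the left operand's closure size = 3 (its accept is not ε-reachable, so the closure stops there)

3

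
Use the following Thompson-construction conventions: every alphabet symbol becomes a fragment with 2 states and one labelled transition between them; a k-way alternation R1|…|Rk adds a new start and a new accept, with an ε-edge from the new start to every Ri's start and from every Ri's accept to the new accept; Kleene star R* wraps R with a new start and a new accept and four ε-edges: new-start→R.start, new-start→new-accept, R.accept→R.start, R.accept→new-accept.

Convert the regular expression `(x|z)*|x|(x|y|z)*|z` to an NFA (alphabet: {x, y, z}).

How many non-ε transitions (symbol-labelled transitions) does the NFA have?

7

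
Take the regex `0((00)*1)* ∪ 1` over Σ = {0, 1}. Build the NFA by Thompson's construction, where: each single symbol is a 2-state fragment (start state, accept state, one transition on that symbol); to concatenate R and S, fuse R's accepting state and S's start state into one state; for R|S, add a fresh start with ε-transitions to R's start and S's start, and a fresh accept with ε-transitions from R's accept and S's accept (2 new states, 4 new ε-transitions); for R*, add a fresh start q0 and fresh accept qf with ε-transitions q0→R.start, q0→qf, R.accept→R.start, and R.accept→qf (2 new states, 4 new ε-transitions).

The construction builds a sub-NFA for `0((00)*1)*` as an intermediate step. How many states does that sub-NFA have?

9

Fragment for `0((00)*1)*`:
Each of the 4 symbol leaves contributes a 2-state fragment.
  00 — 3 states
  (00)* — 5 states
  (00)*1 — 6 states
  ((00)*1)* — 8 states
  0((00)*1)* — 9 states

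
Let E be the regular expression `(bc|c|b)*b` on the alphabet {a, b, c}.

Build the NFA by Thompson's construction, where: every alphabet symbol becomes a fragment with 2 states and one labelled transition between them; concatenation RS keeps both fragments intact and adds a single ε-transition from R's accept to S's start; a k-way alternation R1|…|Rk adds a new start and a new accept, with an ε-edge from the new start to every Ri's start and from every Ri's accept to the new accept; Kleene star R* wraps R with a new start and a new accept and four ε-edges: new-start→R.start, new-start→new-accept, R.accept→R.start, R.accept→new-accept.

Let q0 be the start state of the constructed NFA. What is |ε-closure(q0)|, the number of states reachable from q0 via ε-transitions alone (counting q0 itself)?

7

Work bottom-up. For each fragment F, track |ε-closure(F.start)| and whether F's accept lies in that closure (i.e. whether F accepts ε). A single-symbol fragment has closure size 1 and does not accept ε.
  bc → same as the first factor's closure: C = 1
  bc|c|b → new start ε-reaches every alternative's start; none of them accept ε, so the new accept is not reached: C = 1 + 1 + 1 + 1 = 4
  (bc|c|b)* → the star's fresh start ε-reaches both the body's start and the fresh accept: C = 2 + 4 = 6
  (bc|c|b)*b → C = 6 + 1 = 7 (closure spills across the concat boundary because the left factor accepts ε)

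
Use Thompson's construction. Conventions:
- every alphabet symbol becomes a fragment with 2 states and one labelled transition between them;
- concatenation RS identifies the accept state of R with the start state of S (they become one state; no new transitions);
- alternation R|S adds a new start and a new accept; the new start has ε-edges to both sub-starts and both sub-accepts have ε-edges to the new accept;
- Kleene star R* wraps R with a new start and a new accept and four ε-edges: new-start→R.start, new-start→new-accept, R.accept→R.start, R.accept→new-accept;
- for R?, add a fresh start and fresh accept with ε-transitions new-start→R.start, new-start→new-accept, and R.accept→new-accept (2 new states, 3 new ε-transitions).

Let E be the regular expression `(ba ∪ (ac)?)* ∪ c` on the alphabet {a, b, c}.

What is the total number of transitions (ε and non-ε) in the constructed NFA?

Per subexpression:
Each of the 5 symbol leaves contributes 1 transition (1 symbol, 0 ε).
  ba → 2 transitions (2 symbol, 0 ε)
  ac → 2 transitions (2 symbol, 0 ε)
  (ac)? → 5 transitions (2 symbol, 3 ε)
  ba ∪ (ac)? → 11 transitions (4 symbol, 7 ε)
  (ba ∪ (ac)?)* → 15 transitions (4 symbol, 11 ε)
  (ba ∪ (ac)?)* ∪ c → 20 transitions (5 symbol, 15 ε)

20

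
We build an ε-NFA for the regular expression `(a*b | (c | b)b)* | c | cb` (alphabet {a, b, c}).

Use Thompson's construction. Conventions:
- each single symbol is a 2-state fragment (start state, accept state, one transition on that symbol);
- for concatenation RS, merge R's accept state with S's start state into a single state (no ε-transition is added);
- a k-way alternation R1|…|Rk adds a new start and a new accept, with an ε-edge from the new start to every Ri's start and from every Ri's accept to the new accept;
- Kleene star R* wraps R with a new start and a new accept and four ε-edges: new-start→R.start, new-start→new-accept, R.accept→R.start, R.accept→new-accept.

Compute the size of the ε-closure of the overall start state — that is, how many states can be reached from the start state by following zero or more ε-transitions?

13

Let C(F) = |ε-closure(F.start)| within fragment F, and note whether F accepts ε. Symbol fragments have C = 1 and do not accept ε. Then:
  a* — new start has ε-edges to the inner start and to the new accept, so C = 2 + 1 = 3
  a*b — the left operand accepts ε, so the closure extends into the next operand (the shared merged state is already counted); C = 3 + (1−1) = 3
  c | b — new start ε-reaches every alternative's start; none of them accept ε, so the new accept is not reached: C = 1 + 1 + 1 = 3
  (c | b)b — same as the first factor's closure: C = 3
  a*b | (c | b)b — new start ε-reaches every alternative's start; none of them accept ε, so the new accept is not reached: C = 1 + 3 + 3 = 7
  (a*b | (c | b)b)* — the star's fresh start ε-reaches both the body's start and the fresh accept: C = 2 + 7 = 9
  cb — same as the first factor's closure: C = 1
  (a*b | (c | b)b)* | c | cb — new start ε-reaches every alternative's start; at least one alternative accepts ε, so the union's new accept is reached too: C = 1 + 9 + 1 + 1 + 1 = 13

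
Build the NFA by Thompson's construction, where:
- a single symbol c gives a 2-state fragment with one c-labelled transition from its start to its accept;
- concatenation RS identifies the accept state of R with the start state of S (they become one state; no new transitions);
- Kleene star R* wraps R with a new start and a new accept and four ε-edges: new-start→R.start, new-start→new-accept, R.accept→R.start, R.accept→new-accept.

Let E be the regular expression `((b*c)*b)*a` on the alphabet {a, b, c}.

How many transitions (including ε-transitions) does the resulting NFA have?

16

Building bottom-up:
Each of the 4 symbol leaves contributes 1 transition (1 symbol, 0 ε).
  b* → 5 transitions (1 symbol, 4 ε)
  b*c → 6 transitions (2 symbol, 4 ε)
  (b*c)* → 10 transitions (2 symbol, 8 ε)
  (b*c)*b → 11 transitions (3 symbol, 8 ε)
  ((b*c)*b)* → 15 transitions (3 symbol, 12 ε)
  ((b*c)*b)*a → 16 transitions (4 symbol, 12 ε)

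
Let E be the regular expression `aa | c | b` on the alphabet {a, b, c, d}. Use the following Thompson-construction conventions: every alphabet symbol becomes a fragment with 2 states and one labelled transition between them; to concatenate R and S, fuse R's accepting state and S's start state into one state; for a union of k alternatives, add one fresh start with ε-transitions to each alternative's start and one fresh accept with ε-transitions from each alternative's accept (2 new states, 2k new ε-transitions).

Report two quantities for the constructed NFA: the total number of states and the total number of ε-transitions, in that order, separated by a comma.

Bottom-up over the parse tree:
Each of the 4 symbol leaves contributes 2 states and 0 ε-transitions.
  aa — 3 states, 0 ε-transitions
  aa | c | b — 9 states, 6 ε-transitions

9, 6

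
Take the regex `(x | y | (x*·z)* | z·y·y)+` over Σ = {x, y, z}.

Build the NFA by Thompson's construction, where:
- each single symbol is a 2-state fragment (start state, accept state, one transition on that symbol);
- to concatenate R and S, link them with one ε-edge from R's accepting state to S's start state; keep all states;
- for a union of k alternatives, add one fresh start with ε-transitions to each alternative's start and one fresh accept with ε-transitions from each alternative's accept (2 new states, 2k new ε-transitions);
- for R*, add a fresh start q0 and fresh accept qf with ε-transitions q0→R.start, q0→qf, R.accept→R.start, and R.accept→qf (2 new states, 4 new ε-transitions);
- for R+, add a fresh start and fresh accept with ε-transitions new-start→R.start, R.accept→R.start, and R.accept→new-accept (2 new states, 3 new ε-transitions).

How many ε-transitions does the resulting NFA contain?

Per subexpression:
Each of the 7 symbol leaves contributes 0 ε-transitions.
  x* — 4 ε-transitions
  x*·z — 5 ε-transitions
  (x*·z)* — 9 ε-transitions
  z·y·y — 2 ε-transitions
  x | y | (x*·z)* | z·y·y — 19 ε-transitions
  (x | y | (x*·z)* | z·y·y)+ — 22 ε-transitions

22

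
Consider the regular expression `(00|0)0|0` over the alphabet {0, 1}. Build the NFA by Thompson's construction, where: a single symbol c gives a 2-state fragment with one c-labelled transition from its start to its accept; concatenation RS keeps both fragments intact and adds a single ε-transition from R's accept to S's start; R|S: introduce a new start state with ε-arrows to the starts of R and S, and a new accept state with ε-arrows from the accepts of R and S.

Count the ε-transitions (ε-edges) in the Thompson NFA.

Recursing over subexpressions:
Each of the 5 symbol leaves contributes 0 ε-transitions.
  00 : 1 ε-transition
  00|0 : 5 ε-transitions
  (00|0)0 : 6 ε-transitions
  (00|0)0|0 : 10 ε-transitions

10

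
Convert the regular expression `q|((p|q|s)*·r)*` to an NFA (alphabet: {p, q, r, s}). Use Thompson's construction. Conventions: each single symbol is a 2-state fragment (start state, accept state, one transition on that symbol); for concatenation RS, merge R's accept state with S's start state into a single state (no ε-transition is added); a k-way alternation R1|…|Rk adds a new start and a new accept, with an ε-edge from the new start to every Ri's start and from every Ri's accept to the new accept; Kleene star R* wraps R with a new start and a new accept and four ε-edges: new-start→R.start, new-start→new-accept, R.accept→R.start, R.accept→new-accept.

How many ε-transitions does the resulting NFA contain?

By structural recursion:
Each of the 5 symbol leaves contributes 0 ε-transitions.
  p|q|s → 6 ε-transitions
  (p|q|s)* → 10 ε-transitions
  (p|q|s)*·r → 10 ε-transitions
  ((p|q|s)*·r)* → 14 ε-transitions
  q|((p|q|s)*·r)* → 18 ε-transitions

18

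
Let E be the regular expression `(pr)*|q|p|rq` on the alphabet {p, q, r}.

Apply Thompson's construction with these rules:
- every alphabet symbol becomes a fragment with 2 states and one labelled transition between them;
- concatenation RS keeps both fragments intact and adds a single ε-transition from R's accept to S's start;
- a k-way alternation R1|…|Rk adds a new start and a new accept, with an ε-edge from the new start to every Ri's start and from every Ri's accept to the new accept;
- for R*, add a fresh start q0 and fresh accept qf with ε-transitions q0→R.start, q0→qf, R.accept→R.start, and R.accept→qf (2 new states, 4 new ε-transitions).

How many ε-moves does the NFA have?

Building bottom-up:
Each of the 6 symbol leaves contributes 0 ε-transitions.
  pr : 1 ε-transition
  (pr)* : 5 ε-transitions
  rq : 1 ε-transition
  (pr)*|q|p|rq : 14 ε-transitions

14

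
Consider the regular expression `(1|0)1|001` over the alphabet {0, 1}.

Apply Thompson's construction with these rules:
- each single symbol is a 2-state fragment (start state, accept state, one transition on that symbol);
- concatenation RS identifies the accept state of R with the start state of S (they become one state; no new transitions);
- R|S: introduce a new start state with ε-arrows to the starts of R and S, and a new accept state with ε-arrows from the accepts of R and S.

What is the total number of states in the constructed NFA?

By structural recursion:
Each of the 6 symbol leaves contributes a 2-state fragment.
  1|0 = 6 states
  (1|0)1 = 7 states
  001 = 4 states
  (1|0)1|001 = 13 states

13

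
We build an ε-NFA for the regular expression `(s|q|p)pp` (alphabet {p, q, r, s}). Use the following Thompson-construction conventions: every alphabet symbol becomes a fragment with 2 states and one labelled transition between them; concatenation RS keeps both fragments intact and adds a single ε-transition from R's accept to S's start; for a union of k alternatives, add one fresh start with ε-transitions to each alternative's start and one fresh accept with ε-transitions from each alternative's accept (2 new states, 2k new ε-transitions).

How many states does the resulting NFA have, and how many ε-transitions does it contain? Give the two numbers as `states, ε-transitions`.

12, 8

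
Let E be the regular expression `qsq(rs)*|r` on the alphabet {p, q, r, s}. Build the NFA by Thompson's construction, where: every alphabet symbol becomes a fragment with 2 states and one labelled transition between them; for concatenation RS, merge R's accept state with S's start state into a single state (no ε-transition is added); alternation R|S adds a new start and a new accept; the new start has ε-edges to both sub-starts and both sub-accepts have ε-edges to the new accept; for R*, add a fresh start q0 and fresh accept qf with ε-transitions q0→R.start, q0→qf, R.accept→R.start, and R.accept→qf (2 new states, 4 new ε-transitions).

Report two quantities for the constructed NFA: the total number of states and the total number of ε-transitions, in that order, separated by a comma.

Recursing over subexpressions:
Each of the 6 symbol leaves contributes 2 states and 0 ε-transitions.
  rs = 3 states, 0 ε-transitions
  (rs)* = 5 states, 4 ε-transitions
  qsq(rs)* = 8 states, 4 ε-transitions
  qsq(rs)*|r = 12 states, 8 ε-transitions

12, 8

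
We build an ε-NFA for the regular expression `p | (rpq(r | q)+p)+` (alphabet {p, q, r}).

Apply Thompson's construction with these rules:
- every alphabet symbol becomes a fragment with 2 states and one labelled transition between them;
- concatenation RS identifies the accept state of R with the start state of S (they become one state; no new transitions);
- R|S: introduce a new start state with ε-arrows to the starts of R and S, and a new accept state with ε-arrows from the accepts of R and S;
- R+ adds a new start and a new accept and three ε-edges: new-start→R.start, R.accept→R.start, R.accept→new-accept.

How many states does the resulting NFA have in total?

18

By structural recursion:
Each of the 7 symbol leaves contributes a 2-state fragment.
  r | q = 6 states
  (r | q)+ = 8 states
  rpq(r | q)+p = 12 states
  (rpq(r | q)+p)+ = 14 states
  p | (rpq(r | q)+p)+ = 18 states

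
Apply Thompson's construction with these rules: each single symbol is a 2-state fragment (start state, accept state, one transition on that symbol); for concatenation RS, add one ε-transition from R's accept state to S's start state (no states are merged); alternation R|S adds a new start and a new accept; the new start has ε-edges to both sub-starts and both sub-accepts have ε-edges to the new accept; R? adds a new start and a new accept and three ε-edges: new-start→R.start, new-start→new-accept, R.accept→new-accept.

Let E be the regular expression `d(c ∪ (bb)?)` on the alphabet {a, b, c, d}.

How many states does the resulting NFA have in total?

Bottom-up over the parse tree:
Each of the 4 symbol leaves contributes a 2-state fragment.
  bb = 4 states
  (bb)? = 6 states
  c ∪ (bb)? = 10 states
  d(c ∪ (bb)?) = 12 states

12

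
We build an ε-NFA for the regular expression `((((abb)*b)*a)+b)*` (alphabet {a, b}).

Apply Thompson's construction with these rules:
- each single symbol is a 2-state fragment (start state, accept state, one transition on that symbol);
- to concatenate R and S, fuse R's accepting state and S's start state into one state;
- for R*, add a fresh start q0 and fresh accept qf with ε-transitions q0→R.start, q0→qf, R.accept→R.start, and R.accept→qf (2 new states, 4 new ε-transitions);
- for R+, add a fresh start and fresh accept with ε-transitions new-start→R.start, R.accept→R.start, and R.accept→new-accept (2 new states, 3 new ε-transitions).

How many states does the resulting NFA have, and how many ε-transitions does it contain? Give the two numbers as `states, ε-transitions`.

15, 15

Per subexpression:
Each of the 6 symbol leaves contributes 2 states and 0 ε-transitions.
  abb → 4 states, 0 ε-transitions
  (abb)* → 6 states, 4 ε-transitions
  (abb)*b → 7 states, 4 ε-transitions
  ((abb)*b)* → 9 states, 8 ε-transitions
  ((abb)*b)*a → 10 states, 8 ε-transitions
  (((abb)*b)*a)+ → 12 states, 11 ε-transitions
  (((abb)*b)*a)+b → 13 states, 11 ε-transitions
  ((((abb)*b)*a)+b)* → 15 states, 15 ε-transitions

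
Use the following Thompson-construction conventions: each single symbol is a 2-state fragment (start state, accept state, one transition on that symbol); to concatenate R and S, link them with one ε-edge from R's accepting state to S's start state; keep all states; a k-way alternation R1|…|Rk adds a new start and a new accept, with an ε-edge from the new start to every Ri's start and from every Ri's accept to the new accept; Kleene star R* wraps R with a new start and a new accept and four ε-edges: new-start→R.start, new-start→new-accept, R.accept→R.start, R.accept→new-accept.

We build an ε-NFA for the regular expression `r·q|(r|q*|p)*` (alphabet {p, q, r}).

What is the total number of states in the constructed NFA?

Per subexpression:
Each of the 5 symbol leaves contributes a 2-state fragment.
  r·q → 4 states
  q* → 4 states
  r|q*|p → 10 states
  (r|q*|p)* → 12 states
  r·q|(r|q*|p)* → 18 states

18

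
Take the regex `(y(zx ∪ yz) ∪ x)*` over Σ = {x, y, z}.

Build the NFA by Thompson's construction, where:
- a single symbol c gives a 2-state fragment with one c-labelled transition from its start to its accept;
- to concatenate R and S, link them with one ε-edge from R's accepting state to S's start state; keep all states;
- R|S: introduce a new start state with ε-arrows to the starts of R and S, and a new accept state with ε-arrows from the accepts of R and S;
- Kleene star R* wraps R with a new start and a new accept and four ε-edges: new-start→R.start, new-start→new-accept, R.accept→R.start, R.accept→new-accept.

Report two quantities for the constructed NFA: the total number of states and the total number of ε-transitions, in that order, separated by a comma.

By structural recursion:
Each of the 6 symbol leaves contributes 2 states and 0 ε-transitions.
  zx = 4 states, 1 ε-transition
  yz = 4 states, 1 ε-transition
  zx ∪ yz = 10 states, 6 ε-transitions
  y(zx ∪ yz) = 12 states, 7 ε-transitions
  y(zx ∪ yz) ∪ x = 16 states, 11 ε-transitions
  (y(zx ∪ yz) ∪ x)* = 18 states, 15 ε-transitions

18, 15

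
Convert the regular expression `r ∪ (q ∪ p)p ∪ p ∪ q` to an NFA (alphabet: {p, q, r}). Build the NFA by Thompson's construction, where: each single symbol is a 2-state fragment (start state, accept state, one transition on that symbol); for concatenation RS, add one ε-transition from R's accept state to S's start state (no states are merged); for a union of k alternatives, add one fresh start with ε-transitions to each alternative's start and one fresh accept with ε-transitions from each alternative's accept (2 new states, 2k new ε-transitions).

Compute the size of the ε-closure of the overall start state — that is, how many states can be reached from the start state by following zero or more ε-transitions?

Compute the ε-closure size of each fragment's start state recursively; a symbol fragment's start has no outgoing ε-edge, so its closure is just itself (size 1).
  q ∪ p : |closure| = 1 + 1 + 1 = 3 (the new accept is not ε-reachable since no branch accepts ε)
  (q ∪ p)p : |closure| equals the left operand's closure size = 3 (its accept is not ε-reachable, so the closure stops there)
  r ∪ (q ∪ p)p ∪ p ∪ q : new start ε-reaches every alternative's start; none of them accept ε, so the new accept is not reached: |closure| = 1 + 1 + 3 + 1 + 1 = 7

7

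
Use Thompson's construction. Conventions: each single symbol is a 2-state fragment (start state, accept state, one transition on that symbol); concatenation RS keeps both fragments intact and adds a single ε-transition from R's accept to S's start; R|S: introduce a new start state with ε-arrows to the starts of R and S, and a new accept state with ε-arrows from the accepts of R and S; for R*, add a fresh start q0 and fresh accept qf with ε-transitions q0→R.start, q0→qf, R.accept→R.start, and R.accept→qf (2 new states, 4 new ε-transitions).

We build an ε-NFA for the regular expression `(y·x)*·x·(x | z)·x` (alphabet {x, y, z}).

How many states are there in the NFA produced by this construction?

Recursing over subexpressions:
Each of the 6 symbol leaves contributes a 2-state fragment.
  y·x : 4 states
  (y·x)* : 6 states
  x | z : 6 states
  (y·x)*·x·(x | z)·x : 16 states

16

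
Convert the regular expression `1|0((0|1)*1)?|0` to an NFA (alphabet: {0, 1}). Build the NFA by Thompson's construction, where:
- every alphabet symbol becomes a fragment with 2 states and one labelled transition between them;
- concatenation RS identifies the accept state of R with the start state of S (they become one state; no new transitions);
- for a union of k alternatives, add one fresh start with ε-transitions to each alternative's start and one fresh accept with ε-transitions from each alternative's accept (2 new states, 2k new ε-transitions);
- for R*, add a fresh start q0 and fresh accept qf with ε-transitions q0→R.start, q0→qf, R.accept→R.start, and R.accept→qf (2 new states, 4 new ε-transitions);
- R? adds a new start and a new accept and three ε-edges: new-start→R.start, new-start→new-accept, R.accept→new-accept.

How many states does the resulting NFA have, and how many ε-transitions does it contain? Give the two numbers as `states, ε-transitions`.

18, 17

Building bottom-up:
Each of the 6 symbol leaves contributes 2 states and 0 ε-transitions.
  0|1 : 6 states, 4 ε-transitions
  (0|1)* : 8 states, 8 ε-transitions
  (0|1)*1 : 9 states, 8 ε-transitions
  ((0|1)*1)? : 11 states, 11 ε-transitions
  0((0|1)*1)? : 12 states, 11 ε-transitions
  1|0((0|1)*1)?|0 : 18 states, 17 ε-transitions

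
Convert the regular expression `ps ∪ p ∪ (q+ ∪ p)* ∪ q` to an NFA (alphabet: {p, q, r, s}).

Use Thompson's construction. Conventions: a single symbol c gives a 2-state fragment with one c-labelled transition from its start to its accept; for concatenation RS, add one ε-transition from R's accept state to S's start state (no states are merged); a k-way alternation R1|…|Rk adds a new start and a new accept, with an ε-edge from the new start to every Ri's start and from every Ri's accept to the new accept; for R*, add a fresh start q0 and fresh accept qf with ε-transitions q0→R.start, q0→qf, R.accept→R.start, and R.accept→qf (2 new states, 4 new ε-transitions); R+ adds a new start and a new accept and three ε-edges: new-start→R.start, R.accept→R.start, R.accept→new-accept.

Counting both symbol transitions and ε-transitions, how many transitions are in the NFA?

By structural recursion:
Each of the 6 symbol leaves contributes 1 transition (1 symbol, 0 ε).
  ps = 3 transitions (2 symbol, 1 ε)
  q+ = 4 transitions (1 symbol, 3 ε)
  q+ ∪ p = 9 transitions (2 symbol, 7 ε)
  (q+ ∪ p)* = 13 transitions (2 symbol, 11 ε)
  ps ∪ p ∪ (q+ ∪ p)* ∪ q = 26 transitions (6 symbol, 20 ε)

26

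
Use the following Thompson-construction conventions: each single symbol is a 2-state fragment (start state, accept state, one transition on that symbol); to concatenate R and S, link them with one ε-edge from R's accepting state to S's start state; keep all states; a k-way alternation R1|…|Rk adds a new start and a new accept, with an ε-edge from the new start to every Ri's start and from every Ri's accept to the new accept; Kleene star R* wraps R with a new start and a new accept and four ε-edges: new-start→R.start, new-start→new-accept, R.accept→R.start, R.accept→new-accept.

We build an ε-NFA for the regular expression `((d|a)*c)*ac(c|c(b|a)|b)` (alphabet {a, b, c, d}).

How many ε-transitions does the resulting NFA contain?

27

Recursing over subexpressions:
Each of the 10 symbol leaves contributes 0 ε-transitions.
  d|a = 4 ε-transitions
  (d|a)* = 8 ε-transitions
  (d|a)*c = 9 ε-transitions
  ((d|a)*c)* = 13 ε-transitions
  b|a = 4 ε-transitions
  c(b|a) = 5 ε-transitions
  c|c(b|a)|b = 11 ε-transitions
  ((d|a)*c)*ac(c|c(b|a)|b) = 27 ε-transitions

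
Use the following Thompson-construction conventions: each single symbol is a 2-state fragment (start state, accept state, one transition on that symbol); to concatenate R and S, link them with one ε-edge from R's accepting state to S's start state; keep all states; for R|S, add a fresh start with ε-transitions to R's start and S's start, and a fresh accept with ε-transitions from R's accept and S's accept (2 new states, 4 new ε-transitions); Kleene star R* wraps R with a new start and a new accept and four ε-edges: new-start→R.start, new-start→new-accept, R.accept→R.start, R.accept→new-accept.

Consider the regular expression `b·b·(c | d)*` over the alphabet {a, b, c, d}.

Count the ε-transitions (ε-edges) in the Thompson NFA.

By structural recursion:
Each of the 4 symbol leaves contributes 0 ε-transitions.
  c | d → 4 ε-transitions
  (c | d)* → 8 ε-transitions
  b·b·(c | d)* → 10 ε-transitions

10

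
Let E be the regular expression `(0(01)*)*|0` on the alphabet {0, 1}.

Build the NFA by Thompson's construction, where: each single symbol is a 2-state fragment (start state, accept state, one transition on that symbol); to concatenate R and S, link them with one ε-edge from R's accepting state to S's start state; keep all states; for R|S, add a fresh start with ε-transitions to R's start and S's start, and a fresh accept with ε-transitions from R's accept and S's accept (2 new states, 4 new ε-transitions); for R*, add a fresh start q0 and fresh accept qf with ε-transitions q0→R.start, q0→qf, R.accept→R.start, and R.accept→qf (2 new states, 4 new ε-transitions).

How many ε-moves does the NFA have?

14

Building bottom-up:
Each of the 4 symbol leaves contributes 0 ε-transitions.
  01 → 1 ε-transition
  (01)* → 5 ε-transitions
  0(01)* → 6 ε-transitions
  (0(01)*)* → 10 ε-transitions
  (0(01)*)*|0 → 14 ε-transitions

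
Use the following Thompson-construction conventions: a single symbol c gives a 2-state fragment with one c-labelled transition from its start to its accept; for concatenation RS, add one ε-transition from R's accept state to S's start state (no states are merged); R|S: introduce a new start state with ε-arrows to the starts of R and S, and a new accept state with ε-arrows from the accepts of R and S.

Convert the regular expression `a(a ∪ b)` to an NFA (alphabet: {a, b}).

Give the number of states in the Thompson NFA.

8

Building bottom-up:
Each of the 3 symbol leaves contributes a 2-state fragment.
  a ∪ b — 6 states
  a(a ∪ b) — 8 states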